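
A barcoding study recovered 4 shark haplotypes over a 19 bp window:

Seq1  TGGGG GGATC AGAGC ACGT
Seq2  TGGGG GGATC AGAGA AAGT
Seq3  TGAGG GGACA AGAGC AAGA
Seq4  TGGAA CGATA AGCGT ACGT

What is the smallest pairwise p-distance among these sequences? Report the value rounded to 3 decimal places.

0.105

Pairwise Hamming distances:
  Seq1 vs Seq2: 2
  Seq1 vs Seq3: 5
  Seq1 vs Seq4: 6
  Seq2 vs Seq3: 5
  Seq2 vs Seq4: 7
  Seq3 vs Seq4: 9
The smallest is 2 mismatches, between Seq1 and Seq2; p = 2/19 = 0.105.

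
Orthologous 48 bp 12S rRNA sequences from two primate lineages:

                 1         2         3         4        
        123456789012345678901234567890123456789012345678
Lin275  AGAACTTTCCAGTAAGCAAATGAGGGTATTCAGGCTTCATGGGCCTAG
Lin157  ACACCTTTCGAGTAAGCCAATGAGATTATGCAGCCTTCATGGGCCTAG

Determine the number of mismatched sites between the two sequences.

Mismatches occur at site 2 (G↔C), site 4 (A↔C), site 10 (C↔G), site 18 (A↔C), site 25 (G↔A), site 26 (G↔T), site 30 (T↔G), site 34 (G↔C).
That gives 8 mismatches out of 48 aligned sites, so the Hamming distance is 8.

8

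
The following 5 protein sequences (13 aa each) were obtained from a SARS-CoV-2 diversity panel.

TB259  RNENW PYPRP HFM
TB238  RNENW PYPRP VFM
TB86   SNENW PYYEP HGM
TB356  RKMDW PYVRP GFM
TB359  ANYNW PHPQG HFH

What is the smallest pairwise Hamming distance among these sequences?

1

Pairwise Hamming distances:
  TB259 vs TB238: 1
  TB259 vs TB86: 4
  TB259 vs TB356: 5
  TB259 vs TB359: 6
  TB238 vs TB86: 5
  TB238 vs TB356: 5
  TB238 vs TB359: 7
  TB86 vs TB356: 8
  TB86 vs TB359: 8
  TB356 vs TB359: 10
The smallest is 1, between TB259 and TB238.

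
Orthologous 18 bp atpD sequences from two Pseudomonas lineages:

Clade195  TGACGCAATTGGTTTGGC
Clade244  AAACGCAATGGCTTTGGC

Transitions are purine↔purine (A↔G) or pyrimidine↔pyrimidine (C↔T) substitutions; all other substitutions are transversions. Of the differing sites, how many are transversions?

3

Mismatches occur at site 1 (T/A, transversion), site 2 (G/A, transition), site 10 (T/G, transversion), site 12 (G/C, transversion).
Of the 4 differences, 1 transition and 3 transversions, so the answer is 3.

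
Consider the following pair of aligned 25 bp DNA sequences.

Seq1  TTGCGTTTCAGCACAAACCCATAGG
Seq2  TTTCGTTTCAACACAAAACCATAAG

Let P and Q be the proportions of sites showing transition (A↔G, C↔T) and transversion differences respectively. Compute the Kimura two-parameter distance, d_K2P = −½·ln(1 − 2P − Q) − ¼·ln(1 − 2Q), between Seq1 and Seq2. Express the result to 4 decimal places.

0.1808

Mismatches occur at site 3 (G↔T, transversion), site 11 (G↔A, transition), site 18 (C↔A, transversion), site 24 (G↔A, transition).
Of the 4 differences, 2 transitions and 2 transversions over 25 sites: P = 2/25 = 0.080000, Q = 2/25 = 0.080000.
d = −0.5·ln(0.760000) − 0.25·ln(0.840000) = −0.5·(-0.274437) − 0.25·(-0.174353) = 0.1808.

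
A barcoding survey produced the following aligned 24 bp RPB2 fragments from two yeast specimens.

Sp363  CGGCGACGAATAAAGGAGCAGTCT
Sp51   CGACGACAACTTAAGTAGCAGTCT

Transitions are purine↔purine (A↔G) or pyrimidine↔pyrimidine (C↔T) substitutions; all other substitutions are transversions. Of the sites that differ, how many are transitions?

Differing sites — 3:G/A (Ti); 8:G/A (Ti); 10:A/C (Tv); 12:A/T (Tv); 16:G/T (Tv).
Of the 5 differences, 2 transitions and 3 transversions, so the answer is 2.

2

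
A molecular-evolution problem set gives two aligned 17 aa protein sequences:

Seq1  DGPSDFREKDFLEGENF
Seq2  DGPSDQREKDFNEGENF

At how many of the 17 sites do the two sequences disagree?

Mismatches occur at site 6 (F/Q), site 12 (L/N).
That gives 2 mismatches out of 17 aligned sites, so the Hamming distance is 2.

2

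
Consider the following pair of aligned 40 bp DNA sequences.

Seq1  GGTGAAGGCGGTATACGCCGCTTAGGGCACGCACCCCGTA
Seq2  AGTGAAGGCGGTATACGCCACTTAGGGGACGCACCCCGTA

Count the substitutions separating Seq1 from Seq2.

Mismatches occur at site 1 (G/A), site 20 (G/A), site 28 (C/G).
That gives 3 mismatches out of 40 aligned sites, so the Hamming distance is 3.

3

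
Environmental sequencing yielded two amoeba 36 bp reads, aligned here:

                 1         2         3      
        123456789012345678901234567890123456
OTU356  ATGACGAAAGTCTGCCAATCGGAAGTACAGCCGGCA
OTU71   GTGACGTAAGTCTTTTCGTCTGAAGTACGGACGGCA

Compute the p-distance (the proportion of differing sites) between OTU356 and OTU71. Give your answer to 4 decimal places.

0.2778

Mismatches occur at site 1 (A↔G), site 7 (A↔T), site 14 (G↔T), site 15 (C↔T), site 16 (C↔T), site 17 (A↔C), site 18 (A↔G), site 21 (G↔T), site 29 (A↔G), site 31 (C↔A).
There are 10 differences over 36 sites, so p = 10/36 = 0.2778.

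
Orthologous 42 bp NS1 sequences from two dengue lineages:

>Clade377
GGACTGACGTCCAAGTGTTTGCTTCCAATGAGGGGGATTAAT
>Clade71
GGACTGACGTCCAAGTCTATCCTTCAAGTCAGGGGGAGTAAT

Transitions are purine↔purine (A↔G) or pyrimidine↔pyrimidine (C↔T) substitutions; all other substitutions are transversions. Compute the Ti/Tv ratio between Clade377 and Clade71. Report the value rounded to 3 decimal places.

Mismatches occur at site 17 (G/C, transversion), site 19 (T/A, transversion), site 21 (G/C, transversion), site 26 (C/A, transversion), site 28 (A/G, transition), site 30 (G/C, transversion), site 38 (T/G, transversion).
Of the 7 differences, 1 transition and 6 transversions, so Ti/Tv = 1/6 = 0.167.

0.167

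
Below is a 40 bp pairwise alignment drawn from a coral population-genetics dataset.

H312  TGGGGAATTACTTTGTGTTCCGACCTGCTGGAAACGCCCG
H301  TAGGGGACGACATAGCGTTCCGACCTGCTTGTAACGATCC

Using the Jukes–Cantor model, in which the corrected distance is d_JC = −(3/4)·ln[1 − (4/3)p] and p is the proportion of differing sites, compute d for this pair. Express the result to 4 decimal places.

Mismatches occur at site 2 (G/A), site 6 (A/G), site 8 (T/C), site 9 (T/G), site 12 (T/A), site 14 (T/A), site 16 (T/C), site 30 (G/T), site 32 (A/T), site 37 (C/A), site 38 (C/T), site 40 (G/C).
p = 12/40 = 0.300000.
d = −0.75 · ln(1 − (4/3)·0.300000) = −0.75 · ln(0.600000) = −0.75 · (-0.510826) = 0.3831.

0.3831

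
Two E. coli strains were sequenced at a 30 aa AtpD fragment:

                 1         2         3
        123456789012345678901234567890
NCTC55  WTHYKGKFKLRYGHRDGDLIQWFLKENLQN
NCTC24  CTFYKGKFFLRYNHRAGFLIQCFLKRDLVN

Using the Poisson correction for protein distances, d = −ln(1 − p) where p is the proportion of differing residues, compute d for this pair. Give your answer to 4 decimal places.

The sequences differ at positions 1 (W/C), 3 (H/F), 9 (K/F), 13 (G/N), 16 (D/A), 18 (D/F), 22 (W/C), 26 (E/R), 27 (N/D), 29 (Q/V).
p = 10/30 = 0.333333.
d = −ln(1 − 0.333333) = −ln(0.666667) = 0.4055.

0.4055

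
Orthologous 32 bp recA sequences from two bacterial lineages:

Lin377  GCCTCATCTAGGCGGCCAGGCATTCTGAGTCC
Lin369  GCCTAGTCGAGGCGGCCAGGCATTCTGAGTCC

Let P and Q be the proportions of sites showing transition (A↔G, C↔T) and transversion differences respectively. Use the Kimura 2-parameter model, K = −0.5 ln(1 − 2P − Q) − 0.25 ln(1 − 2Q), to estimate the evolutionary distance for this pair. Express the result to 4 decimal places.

Differing sites — 5:C/A (Tv); 6:A/G (Ti); 9:T/G (Tv).
Of the 3 differences, 1 transition and 2 transversions over 32 sites: P = 1/32 = 0.031250, Q = 2/32 = 0.062500.
d = −0.5·ln(0.875000) − 0.25·ln(0.875000) = −0.5·(-0.133531) − 0.25·(-0.133531) = 0.1001.

0.1001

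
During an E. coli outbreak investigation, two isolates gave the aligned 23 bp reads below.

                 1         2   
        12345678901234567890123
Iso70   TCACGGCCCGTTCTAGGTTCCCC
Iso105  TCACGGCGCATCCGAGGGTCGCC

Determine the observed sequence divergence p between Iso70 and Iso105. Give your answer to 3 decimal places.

Mismatches occur at site 8 (C→G), site 10 (G→A), site 12 (T→C), site 14 (T→G), site 18 (T→G), site 21 (C→G).
There are 6 differences over 23 sites, so p = 6/23 = 0.261.

0.261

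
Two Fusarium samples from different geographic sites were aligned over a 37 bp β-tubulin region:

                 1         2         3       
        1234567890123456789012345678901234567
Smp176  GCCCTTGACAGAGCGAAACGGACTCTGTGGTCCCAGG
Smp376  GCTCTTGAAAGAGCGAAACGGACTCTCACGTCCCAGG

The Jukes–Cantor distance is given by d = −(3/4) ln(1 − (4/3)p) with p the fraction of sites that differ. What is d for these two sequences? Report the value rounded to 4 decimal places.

Differing sites — 3:C/T; 9:C/A; 27:G/C; 28:T/A; 29:G/C.
p = 5/37 = 0.135135.
d = −0.75 · ln(1 − (4/3)·0.135135) = −0.75 · ln(0.819820) = −0.75 · (-0.198670) = 0.1490.

0.1490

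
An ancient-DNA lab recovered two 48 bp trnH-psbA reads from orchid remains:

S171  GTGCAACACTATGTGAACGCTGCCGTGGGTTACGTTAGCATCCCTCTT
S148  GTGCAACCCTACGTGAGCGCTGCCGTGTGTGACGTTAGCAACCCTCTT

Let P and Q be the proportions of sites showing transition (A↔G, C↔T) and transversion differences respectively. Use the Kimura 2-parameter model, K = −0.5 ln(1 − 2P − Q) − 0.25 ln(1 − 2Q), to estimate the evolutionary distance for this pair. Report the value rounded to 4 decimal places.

The sequences differ at positions 8 (A/C, transversion), 12 (T/C, transition), 17 (A/G, transition), 28 (G/T, transversion), 31 (T/G, transversion), 41 (T/A, transversion).
Of the 6 differences, 2 transitions and 4 transversions over 48 sites: P = 2/48 = 0.041667, Q = 4/48 = 0.083333.
d = −0.5·ln(0.833333) − 0.25·ln(0.833334) = −0.5·(-0.182322) − 0.25·(-0.182321) = 0.1367.

0.1367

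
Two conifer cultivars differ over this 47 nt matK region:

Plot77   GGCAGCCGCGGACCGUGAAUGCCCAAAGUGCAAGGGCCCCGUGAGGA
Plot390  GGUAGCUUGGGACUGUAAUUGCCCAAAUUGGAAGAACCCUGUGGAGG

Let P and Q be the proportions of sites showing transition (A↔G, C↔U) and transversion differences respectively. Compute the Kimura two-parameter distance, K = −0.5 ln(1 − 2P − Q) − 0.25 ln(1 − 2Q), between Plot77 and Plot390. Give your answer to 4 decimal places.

0.4394

Mismatches occur at site 3 (C↔U, transition), site 7 (C↔U, transition), site 8 (G↔U, transversion), site 9 (C↔G, transversion), site 14 (C↔U, transition), site 17 (G↔A, transition), site 19 (A↔U, transversion), site 28 (G↔U, transversion), site 31 (C↔G, transversion), site 35 (G↔A, transition), site 36 (G↔A, transition), site 40 (C↔U, transition), site 44 (A↔G, transition), site 45 (G↔A, transition), site 47 (A↔G, transition).
Of the 15 differences, 10 transitions and 5 transversions over 47 sites: P = 10/47 = 0.212766, Q = 5/47 = 0.106383.
d = −0.5·ln(0.468085) − 0.25·ln(0.787234) = −0.5·(-0.759105) − 0.25·(-0.239230) = 0.4394.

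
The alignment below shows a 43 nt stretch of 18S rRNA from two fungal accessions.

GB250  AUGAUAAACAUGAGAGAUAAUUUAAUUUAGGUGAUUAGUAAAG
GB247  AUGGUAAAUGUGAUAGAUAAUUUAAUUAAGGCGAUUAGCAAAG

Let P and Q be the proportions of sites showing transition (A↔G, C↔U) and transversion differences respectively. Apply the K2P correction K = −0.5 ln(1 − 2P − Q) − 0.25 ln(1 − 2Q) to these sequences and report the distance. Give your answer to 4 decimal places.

0.1880

Mismatches occur at site 4 (A/G, transition), site 9 (C/U, transition), site 10 (A/G, transition), site 14 (G/U, transversion), site 28 (U/A, transversion), site 32 (U/C, transition), site 39 (U/C, transition).
Of the 7 differences, 5 transitions and 2 transversions over 43 sites: P = 5/43 = 0.116279, Q = 2/43 = 0.046512.
d = −0.5·ln(0.720930) − 0.25·ln(0.906976) = −0.5·(-0.327213) − 0.25·(-0.097639) = 0.1880.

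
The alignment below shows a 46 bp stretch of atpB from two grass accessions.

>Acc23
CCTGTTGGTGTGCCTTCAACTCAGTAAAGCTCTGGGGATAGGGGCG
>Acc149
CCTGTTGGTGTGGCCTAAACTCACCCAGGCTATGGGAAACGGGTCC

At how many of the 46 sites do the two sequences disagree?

Differing sites — 13:C/G; 15:T/C; 17:C/A; 24:G/C; 25:T/C; 26:A/C; 28:A/G; 32:C/A; 37:G/A; 39:T/A; 40:A/C; 44:G/T; 46:G/C.
That gives 13 mismatches out of 46 aligned sites, so the Hamming distance is 13.

13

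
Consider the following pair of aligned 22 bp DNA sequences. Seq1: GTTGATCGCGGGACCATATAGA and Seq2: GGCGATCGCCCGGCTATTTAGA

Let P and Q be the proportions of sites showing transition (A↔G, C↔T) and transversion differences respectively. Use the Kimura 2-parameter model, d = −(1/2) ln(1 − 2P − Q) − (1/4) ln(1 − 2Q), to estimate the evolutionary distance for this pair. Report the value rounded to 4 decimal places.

0.4161

The sequences differ at positions 2 (T/G, transversion), 3 (T/C, transition), 10 (G/C, transversion), 11 (G/C, transversion), 13 (A/G, transition), 15 (C/T, transition), 18 (A/T, transversion).
Of the 7 differences, 3 transitions and 4 transversions over 22 sites: P = 3/22 = 0.136364, Q = 4/22 = 0.181818.
d = −0.5·ln(0.545454) − 0.25·ln(0.636364) = −0.5·(-0.606137) − 0.25·(-0.451985) = 0.4161.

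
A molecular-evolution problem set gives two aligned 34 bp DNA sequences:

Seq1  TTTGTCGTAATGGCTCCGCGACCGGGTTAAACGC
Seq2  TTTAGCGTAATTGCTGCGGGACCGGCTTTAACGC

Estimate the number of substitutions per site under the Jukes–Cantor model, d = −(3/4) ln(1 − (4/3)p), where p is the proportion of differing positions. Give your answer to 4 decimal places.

The sequences differ at positions 4 (G/A), 5 (T/G), 12 (G/T), 16 (C/G), 19 (C/G), 26 (G/C), 29 (A/T).
p = 7/34 = 0.205882.
d = −0.75 · ln(1 − (4/3)·0.205882) = −0.75 · ln(0.725491) = −0.75 · (-0.320907) = 0.2407.

0.2407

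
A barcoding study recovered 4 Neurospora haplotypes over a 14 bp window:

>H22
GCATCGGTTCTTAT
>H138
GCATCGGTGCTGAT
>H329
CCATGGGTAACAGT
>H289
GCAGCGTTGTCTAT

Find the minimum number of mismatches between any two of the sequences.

Pairwise Hamming distances:
  H22 vs H138: 2
  H22 vs H329: 7
  H22 vs H289: 5
  H138 vs H329: 7
  H138 vs H289: 5
  H329 vs H289: 8
The smallest is 2, between H22 and H138.

2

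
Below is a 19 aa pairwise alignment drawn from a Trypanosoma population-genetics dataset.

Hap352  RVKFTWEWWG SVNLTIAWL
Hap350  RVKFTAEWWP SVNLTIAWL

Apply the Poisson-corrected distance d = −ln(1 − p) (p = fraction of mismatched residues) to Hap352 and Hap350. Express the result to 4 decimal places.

Differing sites — 6:W/A; 10:G/P.
p = 2/19 = 0.105263.
d = −ln(1 − 0.105263) = −ln(0.894737) = 0.1112.

0.1112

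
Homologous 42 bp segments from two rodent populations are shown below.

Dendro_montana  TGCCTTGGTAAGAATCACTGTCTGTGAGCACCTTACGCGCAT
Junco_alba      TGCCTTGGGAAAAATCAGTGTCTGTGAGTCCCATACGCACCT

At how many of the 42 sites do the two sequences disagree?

Differing sites — 9:T/G; 12:G/A; 18:C/G; 29:C/T; 30:A/C; 33:T/A; 39:G/A; 41:A/C.
That gives 8 mismatches out of 42 aligned sites, so the Hamming distance is 8.

8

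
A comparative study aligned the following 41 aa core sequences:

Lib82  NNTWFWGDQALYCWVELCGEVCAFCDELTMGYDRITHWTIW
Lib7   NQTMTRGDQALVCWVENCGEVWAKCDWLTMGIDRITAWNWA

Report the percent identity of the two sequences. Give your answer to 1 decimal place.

Mismatches occur at site 2 (N→Q), site 4 (W→M), site 5 (F→T), site 6 (W→R), site 12 (Y→V), site 17 (L→N), site 22 (C→W), site 24 (F→K), site 27 (E→W), site 32 (Y→I), site 37 (H→A), site 39 (T→N), site 40 (I→W), site 41 (W→A).
27 of the 41 sites match, so the percent identity is 27/41 × 100 = 65.9%.

65.9%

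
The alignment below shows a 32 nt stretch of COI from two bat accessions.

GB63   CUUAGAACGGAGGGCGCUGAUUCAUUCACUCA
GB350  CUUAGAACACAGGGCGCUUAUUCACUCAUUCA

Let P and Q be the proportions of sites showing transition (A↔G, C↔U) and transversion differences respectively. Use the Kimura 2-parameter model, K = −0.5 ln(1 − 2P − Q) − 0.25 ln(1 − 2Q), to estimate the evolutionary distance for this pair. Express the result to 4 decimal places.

The sequences differ at positions 9 (G/A, transition), 10 (G/C, transversion), 19 (G/U, transversion), 25 (U/C, transition), 29 (C/U, transition).
Of the 5 differences, 3 transitions and 2 transversions over 32 sites: P = 3/32 = 0.093750, Q = 2/32 = 0.062500.
d = −0.5·ln(0.750000) − 0.25·ln(0.875000) = −0.5·(-0.287682) − 0.25·(-0.133531) = 0.1772.

0.1772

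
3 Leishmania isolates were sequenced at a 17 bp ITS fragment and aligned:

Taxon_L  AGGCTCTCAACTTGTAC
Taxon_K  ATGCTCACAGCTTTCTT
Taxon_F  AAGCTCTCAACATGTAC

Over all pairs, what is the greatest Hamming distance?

8

Pairwise Hamming distances:
  Taxon_L vs Taxon_K: 7
  Taxon_L vs Taxon_F: 2
  Taxon_K vs Taxon_F: 8
The largest is 8, between Taxon_K and Taxon_F.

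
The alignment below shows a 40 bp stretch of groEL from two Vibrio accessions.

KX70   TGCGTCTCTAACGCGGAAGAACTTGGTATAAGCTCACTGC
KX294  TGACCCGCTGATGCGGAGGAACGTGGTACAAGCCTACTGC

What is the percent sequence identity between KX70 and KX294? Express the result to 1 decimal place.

Differing sites — 3:C/A; 4:G/C; 5:T/C; 7:T/G; 10:A/G; 12:C/T; 18:A/G; 23:T/G; 29:T/C; 34:T/C; 35:C/T.
29 of the 40 sites match, so the percent identity is 29/40 × 100 = 72.5%.

72.5%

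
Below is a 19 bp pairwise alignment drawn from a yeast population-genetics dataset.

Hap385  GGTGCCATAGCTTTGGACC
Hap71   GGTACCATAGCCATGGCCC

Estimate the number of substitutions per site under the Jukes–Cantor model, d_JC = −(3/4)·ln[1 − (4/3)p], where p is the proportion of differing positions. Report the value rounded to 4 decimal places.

Differing sites — 4:G/A; 12:T/C; 13:T/A; 17:A/C.
p = 4/19 = 0.210526.
d = −0.75 · ln(1 − (4/3)·0.210526) = −0.75 · ln(0.719299) = −0.75 · (-0.329478) = 0.2471.

0.2471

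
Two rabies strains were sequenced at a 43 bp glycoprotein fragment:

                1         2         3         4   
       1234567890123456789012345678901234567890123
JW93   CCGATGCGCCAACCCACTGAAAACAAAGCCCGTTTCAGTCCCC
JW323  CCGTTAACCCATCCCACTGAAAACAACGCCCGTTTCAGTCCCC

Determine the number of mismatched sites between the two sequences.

6

Differing sites — 4:A/T; 6:G/A; 7:C/A; 8:G/C; 12:A/T; 27:A/C.
That gives 6 mismatches out of 43 aligned sites, so the Hamming distance is 6.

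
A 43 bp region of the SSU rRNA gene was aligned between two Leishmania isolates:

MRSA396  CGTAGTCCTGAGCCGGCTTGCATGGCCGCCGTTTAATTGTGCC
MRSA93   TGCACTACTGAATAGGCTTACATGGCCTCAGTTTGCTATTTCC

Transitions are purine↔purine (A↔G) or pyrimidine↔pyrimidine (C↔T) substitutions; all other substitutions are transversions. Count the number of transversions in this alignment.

The sequences differ at positions 1 (C/T, transition), 3 (T/C, transition), 5 (G/C, transversion), 7 (C/A, transversion), 12 (G/A, transition), 13 (C/T, transition), 14 (C/A, transversion), 20 (G/A, transition), 28 (G/T, transversion), 30 (C/A, transversion), 35 (A/G, transition), 36 (A/C, transversion), 38 (T/A, transversion), 39 (G/T, transversion), 41 (G/T, transversion).
Of the 15 differences, 6 transitions and 9 transversions, so the answer is 9.

9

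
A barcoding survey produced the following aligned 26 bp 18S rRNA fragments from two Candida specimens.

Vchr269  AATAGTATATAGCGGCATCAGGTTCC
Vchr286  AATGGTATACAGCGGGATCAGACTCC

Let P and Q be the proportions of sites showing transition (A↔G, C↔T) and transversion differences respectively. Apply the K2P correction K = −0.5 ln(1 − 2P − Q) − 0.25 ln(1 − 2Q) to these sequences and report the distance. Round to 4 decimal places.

0.2325

Differing sites — 4:A/G (Ti); 10:T/C (Ti); 16:C/G (Tv); 22:G/A (Ti); 23:T/C (Ti).
Of the 5 differences, 4 transitions and 1 transversion over 26 sites: P = 4/26 = 0.153846, Q = 1/26 = 0.038462.
d = −0.5·ln(0.653846) − 0.25·ln(0.923076) = −0.5·(-0.424883) − 0.25·(-0.080044) = 0.2325.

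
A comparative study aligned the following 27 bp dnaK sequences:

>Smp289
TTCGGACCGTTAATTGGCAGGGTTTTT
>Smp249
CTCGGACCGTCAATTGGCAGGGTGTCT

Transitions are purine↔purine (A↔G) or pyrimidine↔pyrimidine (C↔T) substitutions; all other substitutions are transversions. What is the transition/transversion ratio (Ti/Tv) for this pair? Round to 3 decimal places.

The sequences differ at positions 1 (T/C, transition), 11 (T/C, transition), 24 (T/G, transversion), 26 (T/C, transition).
Of the 4 differences, 3 transitions and 1 transversion, so Ti/Tv = 3/1 = 3.000.

3.000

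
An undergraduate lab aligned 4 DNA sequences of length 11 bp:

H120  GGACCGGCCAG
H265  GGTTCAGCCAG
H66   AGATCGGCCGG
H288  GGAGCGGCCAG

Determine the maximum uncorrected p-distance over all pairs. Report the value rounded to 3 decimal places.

Pairwise Hamming distances:
  H120 vs H265: 3
  H120 vs H66: 3
  H120 vs H288: 1
  H265 vs H66: 4
  H265 vs H288: 3
  H66 vs H288: 3
The largest is 4 mismatches, between H265 and H66; p = 4/11 = 0.364.

0.364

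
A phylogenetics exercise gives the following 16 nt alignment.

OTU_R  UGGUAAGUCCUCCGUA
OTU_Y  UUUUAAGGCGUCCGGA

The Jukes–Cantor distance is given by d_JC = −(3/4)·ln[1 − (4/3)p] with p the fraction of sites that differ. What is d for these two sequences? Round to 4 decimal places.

0.4042

Mismatches occur at site 2 (G/U), site 3 (G/U), site 8 (U/G), site 10 (C/G), site 15 (U/G).
p = 5/16 = 0.312500.
d = −0.75 · ln(1 − (4/3)·0.312500) = −0.75 · ln(0.583333) = −0.75 · (-0.538997) = 0.4042.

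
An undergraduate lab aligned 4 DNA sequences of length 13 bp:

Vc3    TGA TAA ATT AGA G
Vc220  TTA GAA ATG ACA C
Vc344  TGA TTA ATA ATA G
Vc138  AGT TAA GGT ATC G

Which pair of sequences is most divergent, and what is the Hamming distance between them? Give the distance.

10

Pairwise Hamming distances:
  Vc3 vs Vc220: 5
  Vc3 vs Vc344: 3
  Vc3 vs Vc138: 6
  Vc220 vs Vc344: 6
  Vc220 vs Vc138: 10
  Vc344 vs Vc138: 7
The largest is 10, between Vc220 and Vc138.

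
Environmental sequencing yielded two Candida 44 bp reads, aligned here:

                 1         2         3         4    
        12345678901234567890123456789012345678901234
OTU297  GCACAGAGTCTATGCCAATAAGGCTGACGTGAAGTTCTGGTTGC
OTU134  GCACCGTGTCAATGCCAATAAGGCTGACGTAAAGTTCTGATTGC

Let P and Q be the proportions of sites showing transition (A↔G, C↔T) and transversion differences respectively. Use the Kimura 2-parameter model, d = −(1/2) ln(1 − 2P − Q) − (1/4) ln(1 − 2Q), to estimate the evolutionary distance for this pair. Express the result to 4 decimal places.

The sequences differ at positions 5 (A/C, transversion), 7 (A/T, transversion), 11 (T/A, transversion), 31 (G/A, transition), 40 (G/A, transition).
Of the 5 differences, 2 transitions and 3 transversions over 44 sites: P = 2/44 = 0.045455, Q = 3/44 = 0.068182.
d = −0.5·ln(0.840908) − 0.25·ln(0.863636) = −0.5·(-0.173273) − 0.25·(-0.146604) = 0.1233.

0.1233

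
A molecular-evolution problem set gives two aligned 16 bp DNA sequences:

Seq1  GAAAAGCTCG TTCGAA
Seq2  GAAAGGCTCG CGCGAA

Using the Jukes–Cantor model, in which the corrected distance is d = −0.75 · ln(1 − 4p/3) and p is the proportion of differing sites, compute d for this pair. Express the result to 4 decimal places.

0.2158

Differing sites — 5:A/G; 11:T/C; 12:T/G.
p = 3/16 = 0.187500.
d = −0.75 · ln(1 − (4/3)·0.187500) = −0.75 · ln(0.750000) = −0.75 · (-0.287682) = 0.2158.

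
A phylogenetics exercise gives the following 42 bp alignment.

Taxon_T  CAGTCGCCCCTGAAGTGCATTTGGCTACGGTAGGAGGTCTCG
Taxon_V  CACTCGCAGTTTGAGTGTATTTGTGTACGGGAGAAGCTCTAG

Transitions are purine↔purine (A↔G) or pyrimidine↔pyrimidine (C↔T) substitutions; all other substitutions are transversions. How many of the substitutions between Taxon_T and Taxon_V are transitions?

Mismatches occur at site 3 (G↔C, transversion), site 8 (C↔A, transversion), site 9 (C↔G, transversion), site 10 (C↔T, transition), site 12 (G↔T, transversion), site 13 (A↔G, transition), site 18 (C↔T, transition), site 24 (G↔T, transversion), site 25 (C↔G, transversion), site 31 (T↔G, transversion), site 34 (G↔A, transition), site 37 (G↔C, transversion), site 41 (C↔A, transversion).
Of the 13 differences, 4 transitions and 9 transversions, so the answer is 4.

4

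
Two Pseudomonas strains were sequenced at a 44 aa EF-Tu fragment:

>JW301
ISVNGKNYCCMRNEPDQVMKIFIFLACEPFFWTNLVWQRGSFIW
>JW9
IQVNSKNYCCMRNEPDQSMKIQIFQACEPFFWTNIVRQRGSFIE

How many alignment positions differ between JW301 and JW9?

8

Mismatches occur at site 2 (S→Q), site 5 (G→S), site 18 (V→S), site 22 (F→Q), site 25 (L→Q), site 35 (L→I), site 37 (W→R), site 44 (W→E).
That gives 8 mismatches out of 44 aligned sites, so the Hamming distance is 8.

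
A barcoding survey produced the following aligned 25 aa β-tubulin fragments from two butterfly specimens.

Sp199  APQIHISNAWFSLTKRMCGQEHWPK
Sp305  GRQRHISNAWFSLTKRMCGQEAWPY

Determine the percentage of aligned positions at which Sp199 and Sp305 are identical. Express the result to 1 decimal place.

80.0%

The sequences differ at positions 1 (A/G), 2 (P/R), 4 (I/R), 22 (H/A), 25 (K/Y).
20 of the 25 sites match, so the percent identity is 20/25 × 100 = 80.0%.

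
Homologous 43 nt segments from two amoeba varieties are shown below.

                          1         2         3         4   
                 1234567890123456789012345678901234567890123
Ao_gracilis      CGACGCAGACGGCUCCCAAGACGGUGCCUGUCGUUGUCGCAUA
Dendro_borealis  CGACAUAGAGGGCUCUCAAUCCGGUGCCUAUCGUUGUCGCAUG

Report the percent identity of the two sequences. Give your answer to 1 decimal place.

81.4%

Mismatches occur at site 5 (G↔A), site 6 (C↔U), site 10 (C↔G), site 16 (C↔U), site 20 (G↔U), site 21 (A↔C), site 30 (G↔A), site 43 (A↔G).
35 of the 43 sites match, so the percent identity is 35/43 × 100 = 81.4%.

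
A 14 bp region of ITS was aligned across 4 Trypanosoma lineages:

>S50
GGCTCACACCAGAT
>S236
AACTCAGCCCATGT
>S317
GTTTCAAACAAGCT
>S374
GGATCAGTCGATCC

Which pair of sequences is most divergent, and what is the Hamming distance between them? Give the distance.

8

Pairwise Hamming distances:
  S50 vs S236: 6
  S50 vs S317: 5
  S50 vs S374: 7
  S236 vs S317: 8
  S236 vs S374: 7
  S317 vs S374: 7
The largest is 8, between S236 and S317.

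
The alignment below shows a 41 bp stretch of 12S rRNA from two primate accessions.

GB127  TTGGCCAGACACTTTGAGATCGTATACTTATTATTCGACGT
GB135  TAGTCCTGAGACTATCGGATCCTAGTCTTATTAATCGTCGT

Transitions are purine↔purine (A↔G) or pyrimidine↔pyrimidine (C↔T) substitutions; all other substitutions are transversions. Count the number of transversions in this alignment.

11

The sequences differ at positions 2 (T/A, transversion), 4 (G/T, transversion), 7 (A/T, transversion), 10 (C/G, transversion), 14 (T/A, transversion), 16 (G/C, transversion), 17 (A/G, transition), 22 (G/C, transversion), 25 (T/G, transversion), 26 (A/T, transversion), 34 (T/A, transversion), 38 (A/T, transversion).
Of the 12 differences, 1 transition and 11 transversions, so the answer is 11.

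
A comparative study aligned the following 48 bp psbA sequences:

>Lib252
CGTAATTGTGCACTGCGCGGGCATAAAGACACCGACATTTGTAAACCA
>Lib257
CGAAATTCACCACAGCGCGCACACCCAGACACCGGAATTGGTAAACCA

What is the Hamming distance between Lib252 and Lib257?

Mismatches occur at site 3 (T→A), site 8 (G→C), site 9 (T→A), site 10 (G→C), site 14 (T→A), site 20 (G→C), site 21 (G→A), site 24 (T→C), site 25 (A→C), site 26 (A→C), site 35 (A→G), site 36 (C→A), site 40 (T→G).
That gives 13 mismatches out of 48 aligned sites, so the Hamming distance is 13.

13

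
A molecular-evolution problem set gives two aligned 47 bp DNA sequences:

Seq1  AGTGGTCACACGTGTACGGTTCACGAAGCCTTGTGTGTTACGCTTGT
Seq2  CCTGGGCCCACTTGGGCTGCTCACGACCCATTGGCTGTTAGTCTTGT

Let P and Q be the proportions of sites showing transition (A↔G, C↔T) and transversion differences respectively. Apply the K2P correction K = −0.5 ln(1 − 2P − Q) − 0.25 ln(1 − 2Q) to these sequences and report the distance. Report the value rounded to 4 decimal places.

0.4679

Differing sites — 1:A/C (Tv); 2:G/C (Tv); 6:T/G (Tv); 8:A/C (Tv); 12:G/T (Tv); 15:T/G (Tv); 16:A/G (Ti); 18:G/T (Tv); 20:T/C (Ti); 27:A/C (Tv); 28:G/C (Tv); 30:C/A (Tv); 34:T/G (Tv); 35:G/C (Tv); 41:C/G (Tv); 42:G/T (Tv).
Of the 16 differences, 2 transitions and 14 transversions over 47 sites: P = 2/47 = 0.042553, Q = 14/47 = 0.297872.
d = −0.5·ln(0.617022) − 0.25·ln(0.404256) = −0.5·(-0.482851) − 0.25·(-0.905707) = 0.4679.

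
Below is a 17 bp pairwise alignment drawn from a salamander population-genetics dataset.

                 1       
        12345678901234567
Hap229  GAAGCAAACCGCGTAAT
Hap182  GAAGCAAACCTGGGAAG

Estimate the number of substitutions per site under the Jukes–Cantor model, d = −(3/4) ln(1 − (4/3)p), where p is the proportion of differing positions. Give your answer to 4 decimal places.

0.2824

The sequences differ at positions 11 (G/T), 12 (C/G), 14 (T/G), 17 (T/G).
p = 4/17 = 0.235294.
d = −0.75 · ln(1 − (4/3)·0.235294) = −0.75 · ln(0.686275) = −0.75 · (-0.376477) = 0.2824.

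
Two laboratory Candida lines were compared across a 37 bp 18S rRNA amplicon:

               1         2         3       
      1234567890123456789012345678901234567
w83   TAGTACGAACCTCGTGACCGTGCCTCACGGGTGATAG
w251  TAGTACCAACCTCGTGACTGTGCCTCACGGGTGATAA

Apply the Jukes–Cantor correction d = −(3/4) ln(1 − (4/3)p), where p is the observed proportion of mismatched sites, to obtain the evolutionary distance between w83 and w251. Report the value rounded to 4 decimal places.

Differing sites — 7:G/C; 19:C/T; 37:G/A.
p = 3/37 = 0.081081.
d = −0.75 · ln(1 − (4/3)·0.081081) = −0.75 · ln(0.891892) = −0.75 · (-0.114410) = 0.0858.

0.0858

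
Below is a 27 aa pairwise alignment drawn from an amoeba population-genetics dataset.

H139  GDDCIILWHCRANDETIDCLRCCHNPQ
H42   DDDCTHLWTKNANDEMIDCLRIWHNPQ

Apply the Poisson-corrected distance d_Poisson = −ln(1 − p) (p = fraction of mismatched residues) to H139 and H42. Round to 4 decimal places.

0.4055

The sequences differ at positions 1 (G/D), 5 (I/T), 6 (I/H), 9 (H/T), 10 (C/K), 11 (R/N), 16 (T/M), 22 (C/I), 23 (C/W).
p = 9/27 = 0.333333.
d = −ln(1 − 0.333333) = −ln(0.666667) = 0.4055.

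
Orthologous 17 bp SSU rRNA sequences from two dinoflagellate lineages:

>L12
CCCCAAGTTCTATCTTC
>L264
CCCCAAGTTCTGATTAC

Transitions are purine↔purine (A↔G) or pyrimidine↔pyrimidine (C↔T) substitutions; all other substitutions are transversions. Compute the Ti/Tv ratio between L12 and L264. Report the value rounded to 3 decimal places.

Differing sites — 12:A/G (Ti); 13:T/A (Tv); 14:C/T (Ti); 16:T/A (Tv).
Of the 4 differences, 2 transitions and 2 transversions, so Ti/Tv = 2/2 = 1.000.

1.000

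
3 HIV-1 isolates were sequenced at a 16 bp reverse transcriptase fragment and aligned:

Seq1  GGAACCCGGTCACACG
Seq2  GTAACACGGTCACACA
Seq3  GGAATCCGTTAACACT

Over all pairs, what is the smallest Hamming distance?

3

Pairwise Hamming distances:
  Seq1 vs Seq2: 3
  Seq1 vs Seq3: 4
  Seq2 vs Seq3: 6
The smallest is 3, between Seq1 and Seq2.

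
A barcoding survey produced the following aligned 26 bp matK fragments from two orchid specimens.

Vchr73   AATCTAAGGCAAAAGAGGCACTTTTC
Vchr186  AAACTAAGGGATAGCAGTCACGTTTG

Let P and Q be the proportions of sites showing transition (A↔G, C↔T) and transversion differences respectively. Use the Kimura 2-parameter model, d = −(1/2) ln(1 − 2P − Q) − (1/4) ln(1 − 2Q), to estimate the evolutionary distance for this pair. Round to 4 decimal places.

0.4057

Differing sites — 3:T/A (Tv); 10:C/G (Tv); 12:A/T (Tv); 14:A/G (Ti); 15:G/C (Tv); 18:G/T (Tv); 22:T/G (Tv); 26:C/G (Tv).
Of the 8 differences, 1 transition and 7 transversions over 26 sites: P = 1/26 = 0.038462, Q = 7/26 = 0.269231.
d = −0.5·ln(0.653845) − 0.25·ln(0.461538) = −0.5·(-0.424885) − 0.25·(-0.773191) = 0.4057.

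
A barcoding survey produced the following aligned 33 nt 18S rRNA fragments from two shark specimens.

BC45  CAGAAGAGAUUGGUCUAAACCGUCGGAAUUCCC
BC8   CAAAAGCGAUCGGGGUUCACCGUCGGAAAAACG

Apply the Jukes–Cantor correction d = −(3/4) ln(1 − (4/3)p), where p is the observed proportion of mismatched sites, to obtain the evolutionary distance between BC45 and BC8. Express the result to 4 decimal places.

The sequences differ at positions 3 (G/A), 7 (A/C), 11 (U/C), 14 (U/G), 15 (C/G), 17 (A/U), 18 (A/C), 29 (U/A), 30 (U/A), 31 (C/A), 33 (C/G).
p = 11/33 = 0.333333.
d = −0.75 · ln(1 − (4/3)·0.333333) = −0.75 · ln(0.555556) = −0.75 · (-0.587786) = 0.4408.

0.4408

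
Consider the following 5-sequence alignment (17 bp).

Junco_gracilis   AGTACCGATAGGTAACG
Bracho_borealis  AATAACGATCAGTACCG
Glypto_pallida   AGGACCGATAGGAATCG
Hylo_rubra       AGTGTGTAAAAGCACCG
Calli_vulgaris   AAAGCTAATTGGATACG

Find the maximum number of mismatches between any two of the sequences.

11

Pairwise Hamming distances:
  Junco_gracilis vs Bracho_borealis: 5
  Junco_gracilis vs Glypto_pallida: 3
  Junco_gracilis vs Hylo_rubra: 8
  Junco_gracilis vs Calli_vulgaris: 8
  Bracho_borealis vs Glypto_pallida: 7
  Bracho_borealis vs Hylo_rubra: 8
  Bracho_borealis vs Calli_vulgaris: 10
  Glypto_pallida vs Hylo_rubra: 9
  Glypto_pallida vs Calli_vulgaris: 8
  Hylo_rubra vs Calli_vulgaris: 11
The largest is 11, between Hylo_rubra and Calli_vulgaris.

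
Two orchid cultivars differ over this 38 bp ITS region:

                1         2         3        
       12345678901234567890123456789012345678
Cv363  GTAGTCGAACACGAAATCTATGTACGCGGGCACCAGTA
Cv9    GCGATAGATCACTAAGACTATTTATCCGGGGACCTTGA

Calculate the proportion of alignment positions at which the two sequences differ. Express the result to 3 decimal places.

The sequences differ at positions 2 (T/C), 3 (A/G), 4 (G/A), 6 (C/A), 9 (A/T), 13 (G/T), 16 (A/G), 17 (T/A), 22 (G/T), 25 (C/T), 26 (G/C), 31 (C/G), 35 (A/T), 36 (G/T), 37 (T/G).
There are 15 differences over 38 sites, so p = 15/38 = 0.395.

0.395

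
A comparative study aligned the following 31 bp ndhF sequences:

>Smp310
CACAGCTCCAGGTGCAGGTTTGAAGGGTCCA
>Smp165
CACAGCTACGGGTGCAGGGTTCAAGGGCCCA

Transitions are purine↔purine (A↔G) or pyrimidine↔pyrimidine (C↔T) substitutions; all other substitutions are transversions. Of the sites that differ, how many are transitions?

2

Mismatches occur at site 8 (C/A, transversion), site 10 (A/G, transition), site 19 (T/G, transversion), site 22 (G/C, transversion), site 28 (T/C, transition).
Of the 5 differences, 2 transitions and 3 transversions, so the answer is 2.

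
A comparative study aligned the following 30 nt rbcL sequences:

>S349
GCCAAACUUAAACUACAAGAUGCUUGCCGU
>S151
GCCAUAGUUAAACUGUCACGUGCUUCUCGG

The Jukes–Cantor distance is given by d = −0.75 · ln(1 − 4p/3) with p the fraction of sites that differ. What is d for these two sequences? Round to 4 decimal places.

Differing sites — 5:A/U; 7:C/G; 15:A/G; 16:C/U; 17:A/C; 19:G/C; 20:A/G; 26:G/C; 27:C/U; 30:U/G.
p = 10/30 = 0.333333.
d = −0.75 · ln(1 − (4/3)·0.333333) = −0.75 · ln(0.555556) = −0.75 · (-0.587786) = 0.4408.

0.4408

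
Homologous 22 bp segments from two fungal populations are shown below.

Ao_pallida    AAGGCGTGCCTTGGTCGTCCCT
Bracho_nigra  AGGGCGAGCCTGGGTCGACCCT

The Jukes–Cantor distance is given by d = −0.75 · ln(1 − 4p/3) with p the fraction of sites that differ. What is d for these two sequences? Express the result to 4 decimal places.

Differing sites — 2:A/G; 7:T/A; 12:T/G; 18:T/A.
p = 4/22 = 0.181818.
d = −0.75 · ln(1 − (4/3)·0.181818) = −0.75 · ln(0.757576) = −0.75 · (-0.277631) = 0.2082.

0.2082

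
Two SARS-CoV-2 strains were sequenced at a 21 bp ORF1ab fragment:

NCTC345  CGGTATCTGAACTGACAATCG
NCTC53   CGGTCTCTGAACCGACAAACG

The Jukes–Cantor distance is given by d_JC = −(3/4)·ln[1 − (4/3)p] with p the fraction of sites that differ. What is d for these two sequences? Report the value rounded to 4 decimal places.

0.1585

The sequences differ at positions 5 (A/C), 13 (T/C), 19 (T/A).
p = 3/21 = 0.142857.
d = −0.75 · ln(1 − (4/3)·0.142857) = −0.75 · ln(0.809524) = −0.75 · (-0.211309) = 0.1585.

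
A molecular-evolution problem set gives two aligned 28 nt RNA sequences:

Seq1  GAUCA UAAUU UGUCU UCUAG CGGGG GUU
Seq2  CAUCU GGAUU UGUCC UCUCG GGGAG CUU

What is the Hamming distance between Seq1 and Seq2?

9

The sequences differ at positions 1 (G/C), 5 (A/U), 6 (U/G), 7 (A/G), 15 (U/C), 19 (A/C), 21 (C/G), 24 (G/A), 26 (G/C).
That gives 9 mismatches out of 28 aligned sites, so the Hamming distance is 9.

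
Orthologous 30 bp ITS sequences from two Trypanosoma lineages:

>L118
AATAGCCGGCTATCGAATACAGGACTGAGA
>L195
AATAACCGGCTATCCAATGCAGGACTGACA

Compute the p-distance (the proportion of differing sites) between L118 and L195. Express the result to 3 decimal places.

0.133

Differing sites — 5:G/A; 15:G/C; 19:A/G; 29:G/C.
There are 4 differences over 30 sites, so p = 4/30 = 0.133.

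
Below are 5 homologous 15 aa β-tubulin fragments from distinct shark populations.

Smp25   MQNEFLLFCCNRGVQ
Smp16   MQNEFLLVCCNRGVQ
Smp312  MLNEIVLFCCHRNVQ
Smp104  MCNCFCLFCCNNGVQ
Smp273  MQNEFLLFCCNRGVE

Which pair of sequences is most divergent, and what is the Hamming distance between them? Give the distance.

Pairwise Hamming distances:
  Smp25 vs Smp16: 1
  Smp25 vs Smp312: 5
  Smp25 vs Smp104: 4
  Smp25 vs Smp273: 1
  Smp16 vs Smp312: 6
  Smp16 vs Smp104: 5
  Smp16 vs Smp273: 2
  Smp312 vs Smp104: 7
  Smp312 vs Smp273: 6
  Smp104 vs Smp273: 5
The largest is 7, between Smp312 and Smp104.

7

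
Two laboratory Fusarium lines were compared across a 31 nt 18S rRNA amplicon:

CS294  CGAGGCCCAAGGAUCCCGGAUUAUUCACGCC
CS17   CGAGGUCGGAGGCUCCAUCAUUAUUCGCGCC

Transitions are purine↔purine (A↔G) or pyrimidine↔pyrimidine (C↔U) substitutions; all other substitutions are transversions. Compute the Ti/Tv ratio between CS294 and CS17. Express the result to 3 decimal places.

The sequences differ at positions 6 (C/U, transition), 8 (C/G, transversion), 9 (A/G, transition), 13 (A/C, transversion), 17 (C/A, transversion), 18 (G/U, transversion), 19 (G/C, transversion), 27 (A/G, transition).
Of the 8 differences, 3 transitions and 5 transversions, so Ti/Tv = 3/5 = 0.600.

0.600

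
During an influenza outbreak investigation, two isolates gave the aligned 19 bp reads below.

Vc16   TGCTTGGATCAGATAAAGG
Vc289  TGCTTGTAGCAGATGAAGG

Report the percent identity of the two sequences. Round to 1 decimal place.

The sequences differ at positions 7 (G/T), 9 (T/G), 15 (A/G).
16 of the 19 sites match, so the percent identity is 16/19 × 100 = 84.2%.

84.2%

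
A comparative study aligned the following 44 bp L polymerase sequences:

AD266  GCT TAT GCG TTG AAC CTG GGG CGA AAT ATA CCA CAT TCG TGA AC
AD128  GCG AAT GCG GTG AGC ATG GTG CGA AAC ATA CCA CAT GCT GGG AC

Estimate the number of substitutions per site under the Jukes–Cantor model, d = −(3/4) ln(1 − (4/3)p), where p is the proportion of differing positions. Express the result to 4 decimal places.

The sequences differ at positions 3 (T/G), 4 (T/A), 10 (T/G), 14 (A/G), 16 (C/A), 20 (G/T), 27 (T/C), 37 (T/G), 39 (G/T), 40 (T/G), 42 (A/G).
p = 11/44 = 0.250000.
d = −0.75 · ln(1 − (4/3)·0.250000) = −0.75 · ln(0.666667) = −0.75 · (-0.405465) = 0.3041.

0.3041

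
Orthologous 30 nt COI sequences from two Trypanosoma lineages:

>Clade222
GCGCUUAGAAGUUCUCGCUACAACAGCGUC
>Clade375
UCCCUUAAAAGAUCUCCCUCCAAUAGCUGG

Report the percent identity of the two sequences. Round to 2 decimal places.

Differing sites — 1:G/U; 3:G/C; 8:G/A; 12:U/A; 17:G/C; 20:A/C; 24:C/U; 28:G/U; 29:U/G; 30:C/G.
20 of the 30 sites match, so the percent identity is 20/30 × 100 = 66.67%.

66.67%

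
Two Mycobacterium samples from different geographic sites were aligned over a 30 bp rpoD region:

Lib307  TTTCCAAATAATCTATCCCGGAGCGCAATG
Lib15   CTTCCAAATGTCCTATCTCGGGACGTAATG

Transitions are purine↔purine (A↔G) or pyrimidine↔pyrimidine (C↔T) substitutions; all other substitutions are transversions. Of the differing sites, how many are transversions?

1

Differing sites — 1:T/C (Ti); 10:A/G (Ti); 11:A/T (Tv); 12:T/C (Ti); 18:C/T (Ti); 22:A/G (Ti); 23:G/A (Ti); 26:C/T (Ti).
Of the 8 differences, 7 transitions and 1 transversion, so the answer is 1.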